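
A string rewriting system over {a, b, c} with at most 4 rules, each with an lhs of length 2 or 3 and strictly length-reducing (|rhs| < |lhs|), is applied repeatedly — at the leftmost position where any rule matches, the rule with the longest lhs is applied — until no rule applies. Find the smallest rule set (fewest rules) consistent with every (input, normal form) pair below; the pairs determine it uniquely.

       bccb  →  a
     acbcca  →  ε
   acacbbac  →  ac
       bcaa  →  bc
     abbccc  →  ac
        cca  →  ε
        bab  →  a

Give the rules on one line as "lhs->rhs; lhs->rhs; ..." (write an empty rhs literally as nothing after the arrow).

  | bccb => bab => cb => a
  | acbcca => aacca => cca => aa => ε
  | acacbbac => acaabac => acbac => aaac => ac
  | bcaa => bc

aa->; ba->c; cb->a; cc->a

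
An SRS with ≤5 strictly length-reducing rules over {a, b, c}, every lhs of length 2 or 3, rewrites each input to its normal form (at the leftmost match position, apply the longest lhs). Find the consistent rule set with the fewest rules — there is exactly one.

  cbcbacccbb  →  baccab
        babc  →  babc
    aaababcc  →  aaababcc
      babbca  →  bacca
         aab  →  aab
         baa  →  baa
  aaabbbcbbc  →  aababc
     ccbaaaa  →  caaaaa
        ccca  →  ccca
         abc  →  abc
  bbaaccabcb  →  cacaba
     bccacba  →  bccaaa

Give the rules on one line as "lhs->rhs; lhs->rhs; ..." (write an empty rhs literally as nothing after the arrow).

aac->a; bb->c; cb->a; cbc->

  | cbcbacccbb => bacccbb => baccab
  | babc
  | aaababcc
  | babbca => bacca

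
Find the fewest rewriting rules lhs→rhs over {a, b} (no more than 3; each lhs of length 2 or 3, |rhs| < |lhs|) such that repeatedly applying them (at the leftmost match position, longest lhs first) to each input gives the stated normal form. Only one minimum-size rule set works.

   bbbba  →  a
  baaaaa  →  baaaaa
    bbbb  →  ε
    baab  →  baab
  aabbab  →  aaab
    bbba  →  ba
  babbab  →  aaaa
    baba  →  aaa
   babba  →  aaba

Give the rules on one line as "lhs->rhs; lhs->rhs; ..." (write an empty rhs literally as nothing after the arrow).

  | bbbba => bba => a
  | baaaaa
  | bbbb => bb => ε
  | baab

bab->aa; bb->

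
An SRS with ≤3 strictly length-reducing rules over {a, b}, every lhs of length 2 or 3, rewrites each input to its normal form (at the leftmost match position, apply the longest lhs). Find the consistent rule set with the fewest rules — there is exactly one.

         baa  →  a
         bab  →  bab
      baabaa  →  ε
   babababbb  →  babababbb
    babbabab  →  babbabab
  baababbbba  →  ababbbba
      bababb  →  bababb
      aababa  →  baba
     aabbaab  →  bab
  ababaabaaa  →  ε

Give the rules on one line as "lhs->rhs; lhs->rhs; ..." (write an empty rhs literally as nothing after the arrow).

  | baa => a
  | bab
  | baabaa => abaa => aa => ε
  | babababbb

aa->; baa->a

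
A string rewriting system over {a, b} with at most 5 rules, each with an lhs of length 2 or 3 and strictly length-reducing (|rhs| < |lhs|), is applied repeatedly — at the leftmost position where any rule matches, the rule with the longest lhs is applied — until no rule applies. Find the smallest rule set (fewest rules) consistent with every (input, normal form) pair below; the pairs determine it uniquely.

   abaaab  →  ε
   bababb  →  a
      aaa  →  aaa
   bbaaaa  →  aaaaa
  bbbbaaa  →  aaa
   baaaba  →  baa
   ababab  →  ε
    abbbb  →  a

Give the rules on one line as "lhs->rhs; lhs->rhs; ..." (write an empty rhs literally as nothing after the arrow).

  | abaaab => abaab => abab => abb => ε
  | bababb => babbb => bb => a
  | aaa
  | bbaaaa => aaaaa

ab->; aba->ab; abb->; bb->a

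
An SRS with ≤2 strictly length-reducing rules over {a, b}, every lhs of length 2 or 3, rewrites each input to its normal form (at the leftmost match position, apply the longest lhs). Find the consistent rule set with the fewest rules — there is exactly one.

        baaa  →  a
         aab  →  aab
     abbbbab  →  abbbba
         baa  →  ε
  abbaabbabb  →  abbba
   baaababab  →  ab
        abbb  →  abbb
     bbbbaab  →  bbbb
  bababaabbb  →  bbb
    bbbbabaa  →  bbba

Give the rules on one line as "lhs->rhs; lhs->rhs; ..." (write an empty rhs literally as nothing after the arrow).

  | baaa => a
  | aab
  | abbbbab => abbbba
  | baa => ε

baa->; bab->ba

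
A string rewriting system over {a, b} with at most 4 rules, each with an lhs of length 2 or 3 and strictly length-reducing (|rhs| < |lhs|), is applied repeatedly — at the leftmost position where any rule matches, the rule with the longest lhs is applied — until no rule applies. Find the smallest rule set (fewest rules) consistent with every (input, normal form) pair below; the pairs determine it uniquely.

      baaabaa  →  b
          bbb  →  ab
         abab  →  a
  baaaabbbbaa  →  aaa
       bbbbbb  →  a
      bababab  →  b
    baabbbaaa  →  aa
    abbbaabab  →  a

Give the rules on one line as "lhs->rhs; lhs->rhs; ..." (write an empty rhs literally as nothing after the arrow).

  | baaabaa => aabaa => aba => b
  | bbb => ab
  | abab => bb => a
  | baaaabbbbaa => aaabbbbaa => aabbaa => aaa

aba->b; abb->; ba->; bb->a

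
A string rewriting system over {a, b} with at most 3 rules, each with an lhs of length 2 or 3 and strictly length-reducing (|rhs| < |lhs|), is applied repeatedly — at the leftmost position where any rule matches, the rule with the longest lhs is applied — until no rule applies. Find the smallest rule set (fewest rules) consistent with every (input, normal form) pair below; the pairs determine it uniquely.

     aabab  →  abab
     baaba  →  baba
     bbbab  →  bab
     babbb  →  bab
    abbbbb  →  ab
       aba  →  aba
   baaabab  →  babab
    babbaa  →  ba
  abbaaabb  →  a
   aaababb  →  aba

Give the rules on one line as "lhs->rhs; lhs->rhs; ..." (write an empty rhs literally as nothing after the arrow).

  | aabab => abab
  | baaba => baba
  | bbbab => bab
  | babbb => bab

aa->a; bb->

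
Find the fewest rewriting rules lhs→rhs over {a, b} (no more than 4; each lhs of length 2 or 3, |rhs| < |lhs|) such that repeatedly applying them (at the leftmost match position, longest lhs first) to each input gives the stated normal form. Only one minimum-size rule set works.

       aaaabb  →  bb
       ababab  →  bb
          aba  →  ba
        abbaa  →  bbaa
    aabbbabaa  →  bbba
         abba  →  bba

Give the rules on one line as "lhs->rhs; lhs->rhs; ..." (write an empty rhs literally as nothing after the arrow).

  | aaaabb => aabb => bb
  | ababab => babab => baab => bb
  | aba => ba
  | abbaa => bbaa

aaa->a; aab->b; ab->b; bab->ba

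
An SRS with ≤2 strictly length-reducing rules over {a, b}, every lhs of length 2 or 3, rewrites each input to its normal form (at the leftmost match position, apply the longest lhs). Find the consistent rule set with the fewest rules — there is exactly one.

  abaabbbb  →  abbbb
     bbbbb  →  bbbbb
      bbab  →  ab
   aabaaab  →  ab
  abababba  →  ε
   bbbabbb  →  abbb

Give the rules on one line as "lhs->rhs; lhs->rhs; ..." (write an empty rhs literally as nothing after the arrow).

  | abaabbbb => aaabbbb => abbbb
  | bbbbb
  | bbab => bab => ab
  | aabaaab => baaab => aaab => ab

aa->; ba->a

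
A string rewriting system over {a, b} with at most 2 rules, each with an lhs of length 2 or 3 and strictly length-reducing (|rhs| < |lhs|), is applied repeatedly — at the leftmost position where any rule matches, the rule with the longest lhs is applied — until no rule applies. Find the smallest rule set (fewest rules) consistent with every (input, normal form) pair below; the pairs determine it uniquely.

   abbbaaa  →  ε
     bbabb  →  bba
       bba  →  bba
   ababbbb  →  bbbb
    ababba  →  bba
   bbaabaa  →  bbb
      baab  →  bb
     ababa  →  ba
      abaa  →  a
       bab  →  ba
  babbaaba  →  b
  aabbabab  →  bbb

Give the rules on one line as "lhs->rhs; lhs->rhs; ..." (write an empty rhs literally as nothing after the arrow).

aa->; ab->a

  | abbbaaa => abbaaa => abaaa => aaaa => aa => ε
  | bbabb => bbab => bba
  | bba
  | ababbbb => aabbbb => bbbb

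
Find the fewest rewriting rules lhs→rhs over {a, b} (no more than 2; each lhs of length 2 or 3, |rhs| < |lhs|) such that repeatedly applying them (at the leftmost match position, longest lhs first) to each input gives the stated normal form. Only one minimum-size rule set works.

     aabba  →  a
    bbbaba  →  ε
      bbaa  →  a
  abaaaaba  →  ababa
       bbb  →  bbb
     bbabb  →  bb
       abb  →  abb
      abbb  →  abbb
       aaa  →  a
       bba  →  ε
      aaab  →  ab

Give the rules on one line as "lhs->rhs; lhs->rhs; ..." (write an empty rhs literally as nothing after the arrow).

aa->a; bba->

  | aabba => abba => a
  | bbbaba => bba => ε
  | bbaa => a
  | abaaaaba => abaaaba => abaaba => ababa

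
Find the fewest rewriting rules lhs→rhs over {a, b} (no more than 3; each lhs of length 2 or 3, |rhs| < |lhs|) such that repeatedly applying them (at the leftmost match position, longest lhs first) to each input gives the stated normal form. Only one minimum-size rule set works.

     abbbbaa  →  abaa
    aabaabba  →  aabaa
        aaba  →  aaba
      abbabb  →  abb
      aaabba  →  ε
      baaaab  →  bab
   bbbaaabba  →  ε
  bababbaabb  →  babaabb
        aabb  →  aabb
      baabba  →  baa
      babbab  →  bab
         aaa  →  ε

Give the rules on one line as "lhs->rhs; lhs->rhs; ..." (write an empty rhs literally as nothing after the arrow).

  | abbbbaa => abaa
  | aabaabba => aabaa
  | aaba
  | abbabb => abb

aaa->; bba->; bbb->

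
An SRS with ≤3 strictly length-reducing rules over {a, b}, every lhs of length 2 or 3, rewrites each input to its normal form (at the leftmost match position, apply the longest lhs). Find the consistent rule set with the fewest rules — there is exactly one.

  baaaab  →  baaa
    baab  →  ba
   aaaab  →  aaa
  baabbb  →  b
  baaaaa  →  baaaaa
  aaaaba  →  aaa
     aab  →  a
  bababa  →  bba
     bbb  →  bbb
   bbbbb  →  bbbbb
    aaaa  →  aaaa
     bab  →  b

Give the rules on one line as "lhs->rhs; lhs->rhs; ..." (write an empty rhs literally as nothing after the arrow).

  | baaaab => baaa
  | baab => ba
  | aaaab => aaa
  | baabbb => bab => b

ab->; aba->; abb->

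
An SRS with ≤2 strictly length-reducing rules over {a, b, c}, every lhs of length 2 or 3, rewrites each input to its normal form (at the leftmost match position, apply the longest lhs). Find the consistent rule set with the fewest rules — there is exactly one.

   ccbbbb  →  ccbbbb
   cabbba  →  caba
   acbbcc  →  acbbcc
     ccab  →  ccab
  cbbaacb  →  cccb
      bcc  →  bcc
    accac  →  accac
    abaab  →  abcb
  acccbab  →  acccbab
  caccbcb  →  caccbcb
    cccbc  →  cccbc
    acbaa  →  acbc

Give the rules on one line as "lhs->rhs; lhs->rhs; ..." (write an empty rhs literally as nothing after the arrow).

aa->c; bba->a

  | ccbbbb
  | cabbba => caba
  | acbbcc
  | ccab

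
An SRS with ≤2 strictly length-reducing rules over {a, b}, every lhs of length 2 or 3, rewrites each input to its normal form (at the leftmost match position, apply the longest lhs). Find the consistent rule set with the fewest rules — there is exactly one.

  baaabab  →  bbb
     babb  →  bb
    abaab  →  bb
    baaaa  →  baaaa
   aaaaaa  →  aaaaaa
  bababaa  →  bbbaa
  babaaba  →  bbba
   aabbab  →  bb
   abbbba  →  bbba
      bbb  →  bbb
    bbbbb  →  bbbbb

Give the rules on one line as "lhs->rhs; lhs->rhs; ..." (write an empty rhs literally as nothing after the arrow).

ab->b; abb->b

  | baaabab => baabab => babab => bbab => bbb
  | babb => bb
  | abaab => baab => bab => bb
  | baaaa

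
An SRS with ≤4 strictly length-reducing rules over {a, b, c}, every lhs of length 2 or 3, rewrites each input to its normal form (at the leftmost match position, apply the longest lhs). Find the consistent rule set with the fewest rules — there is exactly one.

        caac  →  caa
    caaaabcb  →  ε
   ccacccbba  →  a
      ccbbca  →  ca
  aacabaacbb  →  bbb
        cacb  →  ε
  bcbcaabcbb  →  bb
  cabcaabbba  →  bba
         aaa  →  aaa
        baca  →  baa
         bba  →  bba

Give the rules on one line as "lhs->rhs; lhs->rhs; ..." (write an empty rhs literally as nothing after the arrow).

ab->b; ac->a; cb->

  | caac => caa
  | caaaabcb => caaabcb => caabcb => cabcb => cbcb => cb => ε
  | ccacccbba => ccaccbba => ccacbba => ccabba => ccbba => cba => a
  | ccbbca => cbca => ca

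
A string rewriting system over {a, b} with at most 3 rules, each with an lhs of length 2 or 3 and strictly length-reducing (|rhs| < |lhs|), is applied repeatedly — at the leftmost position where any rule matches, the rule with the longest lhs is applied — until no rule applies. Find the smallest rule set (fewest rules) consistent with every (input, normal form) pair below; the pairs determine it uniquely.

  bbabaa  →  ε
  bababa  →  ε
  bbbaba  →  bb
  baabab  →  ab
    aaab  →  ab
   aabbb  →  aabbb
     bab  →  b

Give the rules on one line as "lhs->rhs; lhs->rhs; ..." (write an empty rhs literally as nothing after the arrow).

  | bbabaa => bbaa => ba => ε
  | bababa => baba => ba => ε
  | bbbaba => bbba => bb
  | baabab => abab => ab

aaa->a; ba->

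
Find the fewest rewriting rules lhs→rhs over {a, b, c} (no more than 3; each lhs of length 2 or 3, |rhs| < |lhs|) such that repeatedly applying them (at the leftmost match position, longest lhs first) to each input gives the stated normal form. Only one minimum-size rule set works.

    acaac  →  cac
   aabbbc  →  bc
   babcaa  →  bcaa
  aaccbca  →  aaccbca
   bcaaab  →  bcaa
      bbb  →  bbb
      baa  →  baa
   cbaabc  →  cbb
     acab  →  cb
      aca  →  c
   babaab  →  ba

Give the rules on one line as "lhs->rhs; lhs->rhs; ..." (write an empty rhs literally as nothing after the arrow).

  | acaac => cac
  | aabbbc => abbc => bc
  | babcaa => bcaa
  | aaccbca

ab->; aca->c; bac->bb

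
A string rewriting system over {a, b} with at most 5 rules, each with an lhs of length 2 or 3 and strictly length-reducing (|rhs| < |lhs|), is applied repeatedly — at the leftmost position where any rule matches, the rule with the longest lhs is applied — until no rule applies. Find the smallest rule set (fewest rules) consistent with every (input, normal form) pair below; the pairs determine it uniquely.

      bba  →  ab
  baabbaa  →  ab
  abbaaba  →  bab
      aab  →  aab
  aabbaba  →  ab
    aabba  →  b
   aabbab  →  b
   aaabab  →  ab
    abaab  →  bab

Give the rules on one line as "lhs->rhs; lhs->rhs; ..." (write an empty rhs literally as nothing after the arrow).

  | bba => ab
  | baabbaa => babaa => bba => ab
  | abbaaba => baaba => bab
  | aab

aba->b; abb->b; bb->b; bba->ab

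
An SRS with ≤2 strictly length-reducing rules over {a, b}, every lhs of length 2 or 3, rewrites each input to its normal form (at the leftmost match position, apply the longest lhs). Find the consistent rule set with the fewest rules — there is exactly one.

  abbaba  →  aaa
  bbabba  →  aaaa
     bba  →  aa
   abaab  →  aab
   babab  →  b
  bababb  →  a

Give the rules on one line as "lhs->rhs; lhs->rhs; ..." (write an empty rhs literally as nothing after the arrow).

ba->; bb->a

  | abbaba => aaaba => aaa
  | bbabba => aabba => aaaa
  | bba => aa
  | abaab => aab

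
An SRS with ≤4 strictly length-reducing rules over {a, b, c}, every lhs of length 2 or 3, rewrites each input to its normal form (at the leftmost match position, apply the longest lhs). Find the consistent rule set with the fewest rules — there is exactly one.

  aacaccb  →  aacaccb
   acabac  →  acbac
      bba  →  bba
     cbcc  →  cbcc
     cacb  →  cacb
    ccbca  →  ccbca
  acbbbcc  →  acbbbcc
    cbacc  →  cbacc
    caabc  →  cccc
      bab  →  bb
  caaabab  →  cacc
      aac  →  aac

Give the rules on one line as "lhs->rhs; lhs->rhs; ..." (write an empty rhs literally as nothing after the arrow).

aab->cc; ab->b; cca->aa

  | aacaccb
  | acabac => acbac
  | bba
  | cbcc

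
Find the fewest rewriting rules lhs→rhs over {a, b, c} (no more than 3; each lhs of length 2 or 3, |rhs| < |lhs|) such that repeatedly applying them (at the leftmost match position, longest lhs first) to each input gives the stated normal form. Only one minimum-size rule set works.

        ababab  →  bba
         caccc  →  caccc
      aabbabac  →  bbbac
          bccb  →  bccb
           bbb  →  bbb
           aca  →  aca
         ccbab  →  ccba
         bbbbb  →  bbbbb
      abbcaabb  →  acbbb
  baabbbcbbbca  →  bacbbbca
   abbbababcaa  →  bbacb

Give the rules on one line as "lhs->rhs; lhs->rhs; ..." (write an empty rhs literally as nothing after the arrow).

aa->b; ab->a; baa->ba

  | ababab => aabab => bbab => bba
  | caccc
  | aabbabac => bbbabac => bbbaac => bbbac
  | bccb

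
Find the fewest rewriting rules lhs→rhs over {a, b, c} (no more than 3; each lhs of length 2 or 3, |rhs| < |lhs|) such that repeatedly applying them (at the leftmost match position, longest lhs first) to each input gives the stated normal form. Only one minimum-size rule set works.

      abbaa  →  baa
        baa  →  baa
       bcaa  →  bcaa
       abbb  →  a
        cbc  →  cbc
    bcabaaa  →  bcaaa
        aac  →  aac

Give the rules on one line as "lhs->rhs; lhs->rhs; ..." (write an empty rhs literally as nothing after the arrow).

ab->; bb->a

  | abbaa => baa
  | baa
  | bcaa
  | abbb => bb => a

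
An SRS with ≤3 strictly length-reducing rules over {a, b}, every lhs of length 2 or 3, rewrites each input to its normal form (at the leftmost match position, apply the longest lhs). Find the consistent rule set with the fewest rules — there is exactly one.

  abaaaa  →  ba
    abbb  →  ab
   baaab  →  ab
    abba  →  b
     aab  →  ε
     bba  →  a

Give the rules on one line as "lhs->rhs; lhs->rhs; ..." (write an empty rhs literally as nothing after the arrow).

aa->b; bb->

  | abaaaa => abbaa => aaa => ba
  | abbb => ab
  | baaab => bbab => ab
  | abba => aa => b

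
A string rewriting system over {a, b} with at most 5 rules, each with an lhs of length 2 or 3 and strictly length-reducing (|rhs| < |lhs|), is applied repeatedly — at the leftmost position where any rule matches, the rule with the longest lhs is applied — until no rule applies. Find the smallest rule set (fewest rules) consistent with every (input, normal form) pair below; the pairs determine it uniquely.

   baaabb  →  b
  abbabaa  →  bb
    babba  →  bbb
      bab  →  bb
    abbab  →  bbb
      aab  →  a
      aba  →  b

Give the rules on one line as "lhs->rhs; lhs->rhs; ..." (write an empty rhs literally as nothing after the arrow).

  | baaabb => aabb => ab => b
  | abbabaa => bbabaa => bbbaa => bba => bb
  | babba => bbba => bbb
  | bab => bb

aab->a; ab->b; ba->b; baa->a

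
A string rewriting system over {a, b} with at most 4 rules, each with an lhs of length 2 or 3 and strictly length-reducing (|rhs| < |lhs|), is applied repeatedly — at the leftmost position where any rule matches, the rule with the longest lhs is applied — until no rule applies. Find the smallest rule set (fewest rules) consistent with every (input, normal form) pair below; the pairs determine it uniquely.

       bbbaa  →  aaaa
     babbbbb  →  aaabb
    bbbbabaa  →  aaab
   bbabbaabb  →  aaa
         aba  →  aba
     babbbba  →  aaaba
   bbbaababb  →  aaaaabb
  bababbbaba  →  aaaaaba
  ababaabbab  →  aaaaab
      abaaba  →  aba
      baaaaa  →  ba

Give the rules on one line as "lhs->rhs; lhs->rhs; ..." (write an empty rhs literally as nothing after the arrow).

  | bbbaa => aaaa
  | babbbbb => abbbbb => aaabb
  | bbbbabaa => aababaa => aaabaa => aaab
  | bbabbaabb => babbaabb => abbaabb => abaabb => abbb => aaa

baa->b; bab->ab; bba->ba; bbb->aa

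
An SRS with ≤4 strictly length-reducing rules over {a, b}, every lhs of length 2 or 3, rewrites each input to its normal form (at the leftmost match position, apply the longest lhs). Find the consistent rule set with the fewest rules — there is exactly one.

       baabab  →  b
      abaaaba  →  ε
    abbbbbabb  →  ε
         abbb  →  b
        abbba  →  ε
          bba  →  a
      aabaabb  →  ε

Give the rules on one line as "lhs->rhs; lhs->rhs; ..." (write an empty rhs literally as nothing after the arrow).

ab->b; ba->; bb->

  | baabab => abab => bab => b
  | abaaaba => baaaba => aaba => aba => ba => ε
  | abbbbbabb => bbbbbabb => bbbabb => babb => bb => ε
  | abbb => bbb => b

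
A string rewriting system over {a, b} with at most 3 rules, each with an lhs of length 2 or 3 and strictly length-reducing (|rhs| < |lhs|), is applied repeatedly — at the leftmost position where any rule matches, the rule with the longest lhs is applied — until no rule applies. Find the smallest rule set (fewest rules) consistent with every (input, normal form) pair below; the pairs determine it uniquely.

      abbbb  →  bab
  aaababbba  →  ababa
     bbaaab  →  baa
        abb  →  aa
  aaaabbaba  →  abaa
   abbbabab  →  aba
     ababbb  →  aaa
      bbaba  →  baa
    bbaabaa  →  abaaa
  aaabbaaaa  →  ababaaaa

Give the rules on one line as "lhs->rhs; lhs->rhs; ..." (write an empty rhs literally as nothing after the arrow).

  | abbbb => aabb => bab
  | aaababbba => abaabbba => abbabba => aaabba => ababa
  | bbaaab => aaaab => aaba => baa
  | abb => aa

aab->ba; bb->a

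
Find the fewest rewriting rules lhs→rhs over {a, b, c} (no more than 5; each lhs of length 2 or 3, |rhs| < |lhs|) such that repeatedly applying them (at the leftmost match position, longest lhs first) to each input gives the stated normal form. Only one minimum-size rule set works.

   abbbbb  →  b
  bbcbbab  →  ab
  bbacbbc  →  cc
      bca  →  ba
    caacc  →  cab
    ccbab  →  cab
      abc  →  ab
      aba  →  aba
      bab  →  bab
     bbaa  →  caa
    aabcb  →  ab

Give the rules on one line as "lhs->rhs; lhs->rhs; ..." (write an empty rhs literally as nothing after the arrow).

ac->b; bb->c; bc->b; cb->

  | abbbbb => acbbb => bbbb => cbb => b
  | bbcbbab => ccbbab => cbab => ab
  | bbacbbc => cacbbc => cbbbc => bbc => cc
  | bca => ba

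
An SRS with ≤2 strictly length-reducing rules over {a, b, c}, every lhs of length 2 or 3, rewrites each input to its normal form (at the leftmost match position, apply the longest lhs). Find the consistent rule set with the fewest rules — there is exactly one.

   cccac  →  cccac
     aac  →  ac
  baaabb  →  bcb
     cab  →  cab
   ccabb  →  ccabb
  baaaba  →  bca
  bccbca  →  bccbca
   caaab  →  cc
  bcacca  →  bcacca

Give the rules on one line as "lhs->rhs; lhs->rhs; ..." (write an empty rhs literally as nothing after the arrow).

aa->a; aab->c

  | cccac
  | aac => ac
  | baaabb => baabb => bcb
  | cab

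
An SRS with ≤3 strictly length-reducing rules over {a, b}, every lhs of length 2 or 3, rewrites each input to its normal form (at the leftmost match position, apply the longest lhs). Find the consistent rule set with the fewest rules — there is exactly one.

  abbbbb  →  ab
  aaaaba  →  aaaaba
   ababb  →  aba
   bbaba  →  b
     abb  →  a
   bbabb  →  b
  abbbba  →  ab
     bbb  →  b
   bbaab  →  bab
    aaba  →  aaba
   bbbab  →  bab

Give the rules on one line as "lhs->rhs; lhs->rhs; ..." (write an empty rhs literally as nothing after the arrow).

  | abbbbb => abbb => ab
  | aaaaba
  | ababb => aba
  | bbaba => bba => b

bb->; bba->b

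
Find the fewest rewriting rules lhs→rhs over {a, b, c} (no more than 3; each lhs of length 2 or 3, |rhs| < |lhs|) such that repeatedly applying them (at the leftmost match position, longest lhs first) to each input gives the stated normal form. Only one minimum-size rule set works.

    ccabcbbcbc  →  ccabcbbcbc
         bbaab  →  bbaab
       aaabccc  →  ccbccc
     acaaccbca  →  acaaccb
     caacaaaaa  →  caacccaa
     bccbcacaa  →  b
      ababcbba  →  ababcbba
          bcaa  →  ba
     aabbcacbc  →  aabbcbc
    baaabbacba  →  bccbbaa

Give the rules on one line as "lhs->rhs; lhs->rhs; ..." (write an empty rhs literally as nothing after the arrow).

aaa->cc; bca->b; cba->a

  | ccabcbbcbc
  | bbaab
  | aaabccc => ccbccc
  | acaaccbca => acaaccb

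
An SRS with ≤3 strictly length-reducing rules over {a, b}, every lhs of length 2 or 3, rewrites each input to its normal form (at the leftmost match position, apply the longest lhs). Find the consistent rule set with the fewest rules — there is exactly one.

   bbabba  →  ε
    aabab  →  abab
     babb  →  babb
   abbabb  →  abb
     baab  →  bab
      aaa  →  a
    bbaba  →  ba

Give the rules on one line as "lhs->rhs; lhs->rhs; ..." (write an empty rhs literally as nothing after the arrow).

aa->a; bba->

  | bbabba => bba => ε
  | aabab => abab
  | babb
  | abbabb => abb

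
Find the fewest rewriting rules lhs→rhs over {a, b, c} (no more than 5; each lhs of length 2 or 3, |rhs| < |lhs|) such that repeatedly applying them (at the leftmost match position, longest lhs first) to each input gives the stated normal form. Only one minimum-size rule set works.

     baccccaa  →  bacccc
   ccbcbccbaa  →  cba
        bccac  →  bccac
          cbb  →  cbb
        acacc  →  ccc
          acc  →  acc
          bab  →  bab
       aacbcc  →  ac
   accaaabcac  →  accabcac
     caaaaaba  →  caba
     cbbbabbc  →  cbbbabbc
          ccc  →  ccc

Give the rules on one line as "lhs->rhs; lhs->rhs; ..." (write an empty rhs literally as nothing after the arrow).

  | baccccaa => bacccc
  | ccbcbccbaa => cbccbaa => cbaa => cba
  | bccac
  | cbb

aa->a; aca->c; caa->c; cbc->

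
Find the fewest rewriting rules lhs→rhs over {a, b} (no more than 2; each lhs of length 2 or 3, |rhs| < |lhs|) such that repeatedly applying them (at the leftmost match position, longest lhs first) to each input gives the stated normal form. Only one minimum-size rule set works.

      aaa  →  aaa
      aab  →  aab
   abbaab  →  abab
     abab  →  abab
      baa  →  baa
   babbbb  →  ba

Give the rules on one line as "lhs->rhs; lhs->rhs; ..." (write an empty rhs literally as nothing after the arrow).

  | aaa
  | aab
  | abbaab => abab
  | abab

bb->; bba->b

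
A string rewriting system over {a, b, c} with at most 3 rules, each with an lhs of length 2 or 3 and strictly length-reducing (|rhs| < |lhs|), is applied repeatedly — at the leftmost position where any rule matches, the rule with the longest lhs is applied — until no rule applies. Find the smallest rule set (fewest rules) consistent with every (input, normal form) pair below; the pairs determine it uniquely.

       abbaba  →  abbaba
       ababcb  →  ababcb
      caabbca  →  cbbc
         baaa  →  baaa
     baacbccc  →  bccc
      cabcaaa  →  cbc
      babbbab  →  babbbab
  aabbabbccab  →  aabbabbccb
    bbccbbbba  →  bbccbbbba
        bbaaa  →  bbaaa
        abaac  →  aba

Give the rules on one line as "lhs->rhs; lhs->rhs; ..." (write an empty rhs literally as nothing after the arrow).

  | abbaba
  | ababcb
  | caabbca => cabbca => cbbca => cbbc
  | baaa

ac->; acb->c; ca->c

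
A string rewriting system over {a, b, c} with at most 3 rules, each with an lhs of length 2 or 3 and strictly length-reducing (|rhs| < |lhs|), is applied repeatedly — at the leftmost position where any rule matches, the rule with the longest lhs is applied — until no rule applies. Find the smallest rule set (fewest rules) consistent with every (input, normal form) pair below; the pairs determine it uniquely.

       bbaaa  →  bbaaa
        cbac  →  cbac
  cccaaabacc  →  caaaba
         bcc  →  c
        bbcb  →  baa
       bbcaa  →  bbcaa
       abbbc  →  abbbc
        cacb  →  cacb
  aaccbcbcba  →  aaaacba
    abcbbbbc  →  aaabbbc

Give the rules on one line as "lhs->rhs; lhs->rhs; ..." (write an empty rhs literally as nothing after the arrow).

bcb->aa; bcc->c; cc->

  | bbaaa
  | cbac
  | cccaaabacc => caaabacc => caaaba
  | bcc => c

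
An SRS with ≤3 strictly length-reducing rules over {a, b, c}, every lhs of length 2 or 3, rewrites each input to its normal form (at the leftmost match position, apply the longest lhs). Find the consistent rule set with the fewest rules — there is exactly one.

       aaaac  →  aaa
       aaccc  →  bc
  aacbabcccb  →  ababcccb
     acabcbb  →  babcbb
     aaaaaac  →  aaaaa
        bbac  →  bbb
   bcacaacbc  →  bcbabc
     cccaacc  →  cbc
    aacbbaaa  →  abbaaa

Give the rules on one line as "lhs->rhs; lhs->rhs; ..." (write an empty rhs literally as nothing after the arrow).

  | aaaac => aaa
  | aaccc => acc => bc
  | aacbabcccb => ababcccb
  | acabcbb => babcbb

aac->a; ac->b; cca->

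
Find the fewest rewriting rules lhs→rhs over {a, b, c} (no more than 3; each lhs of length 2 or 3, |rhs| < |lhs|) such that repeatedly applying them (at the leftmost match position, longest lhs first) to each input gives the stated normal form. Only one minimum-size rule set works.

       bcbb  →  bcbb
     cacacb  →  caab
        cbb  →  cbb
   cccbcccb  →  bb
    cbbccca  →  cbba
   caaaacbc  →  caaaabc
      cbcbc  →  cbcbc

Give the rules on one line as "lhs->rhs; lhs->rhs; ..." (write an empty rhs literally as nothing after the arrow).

  | bcbb
  | cacacb => caacb => caab
  | cbb
  | cccbcccb => bcccb => bb

ac->a; ccc->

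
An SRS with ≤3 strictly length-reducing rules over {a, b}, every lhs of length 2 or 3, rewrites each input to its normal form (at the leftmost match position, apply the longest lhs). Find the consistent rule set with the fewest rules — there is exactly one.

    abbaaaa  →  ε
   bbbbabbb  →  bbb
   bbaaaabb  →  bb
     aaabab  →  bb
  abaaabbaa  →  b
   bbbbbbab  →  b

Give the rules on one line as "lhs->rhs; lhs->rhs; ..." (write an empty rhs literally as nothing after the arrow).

  | abbaaaa => bbaaaa => aaaa => aa => ε
  | bbbbabbb => bbabbb => abbb => bbb
  | bbaaaabb => aaaabb => aabb => bb
  | aaabab => abab => bab => bb

aa->; ab->b; bba->a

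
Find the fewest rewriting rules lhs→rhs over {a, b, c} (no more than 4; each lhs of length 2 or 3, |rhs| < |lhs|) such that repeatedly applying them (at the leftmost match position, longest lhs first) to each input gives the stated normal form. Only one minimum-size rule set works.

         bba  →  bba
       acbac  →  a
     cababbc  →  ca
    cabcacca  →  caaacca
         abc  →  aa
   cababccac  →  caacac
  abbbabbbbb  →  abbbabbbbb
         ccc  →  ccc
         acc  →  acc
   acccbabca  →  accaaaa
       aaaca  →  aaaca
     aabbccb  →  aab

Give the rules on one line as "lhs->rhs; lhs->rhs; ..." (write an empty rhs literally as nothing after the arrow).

  | bba
  | acbac => abac => cbc => bc => a
  | cababbc => ccbbbc => cabbc => caba => ccb => ca
  | cabcacca => caaacca

aba->cb; bc->a; cb->b; ccb->ca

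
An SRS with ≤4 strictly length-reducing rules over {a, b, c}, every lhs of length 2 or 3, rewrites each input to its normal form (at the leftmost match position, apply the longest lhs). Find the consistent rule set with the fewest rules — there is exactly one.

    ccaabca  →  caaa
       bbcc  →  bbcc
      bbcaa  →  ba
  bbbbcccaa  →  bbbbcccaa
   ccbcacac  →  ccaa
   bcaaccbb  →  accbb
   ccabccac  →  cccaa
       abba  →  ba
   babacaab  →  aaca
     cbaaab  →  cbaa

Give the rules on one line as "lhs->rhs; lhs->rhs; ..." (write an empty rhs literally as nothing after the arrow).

  | ccaabca => ccaca => caaa
  | bbcc
  | bbcaa => ba
  | bbbbcccaa

ab->; bab->a; bca->; cac->aa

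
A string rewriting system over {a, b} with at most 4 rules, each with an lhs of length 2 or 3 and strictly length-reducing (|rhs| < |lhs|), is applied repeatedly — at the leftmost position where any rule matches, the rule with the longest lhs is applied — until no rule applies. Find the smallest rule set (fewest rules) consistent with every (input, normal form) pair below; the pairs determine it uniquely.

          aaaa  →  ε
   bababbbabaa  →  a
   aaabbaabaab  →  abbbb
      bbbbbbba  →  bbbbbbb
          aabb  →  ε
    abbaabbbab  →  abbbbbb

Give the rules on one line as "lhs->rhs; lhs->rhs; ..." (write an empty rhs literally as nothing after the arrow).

  | aaaa => aa => ε
  | bababbbabaa => ababbbabaa => aabbbabaa => aabbabaa => aababaa => aaabaa => abaa => aaa => a
  | aaabbaabaab => abbaabaab => abbabaab => abbbaab => abbbab => abbbb
  | bbbbbbba => bbbbbbb

aa->; aab->aa; ba->a; bba->bb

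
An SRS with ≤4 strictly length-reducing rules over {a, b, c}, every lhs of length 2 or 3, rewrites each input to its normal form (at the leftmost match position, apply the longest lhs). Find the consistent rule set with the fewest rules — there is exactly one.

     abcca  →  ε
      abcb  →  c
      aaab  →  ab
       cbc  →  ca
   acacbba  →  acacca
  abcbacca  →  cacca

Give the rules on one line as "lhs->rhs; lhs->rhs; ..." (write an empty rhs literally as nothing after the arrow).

aa->; abc->b; bb->c; bc->a

  | abcca => bca => aa => ε
  | abcb => bb => c
  | aaab => ab
  | cbc => ca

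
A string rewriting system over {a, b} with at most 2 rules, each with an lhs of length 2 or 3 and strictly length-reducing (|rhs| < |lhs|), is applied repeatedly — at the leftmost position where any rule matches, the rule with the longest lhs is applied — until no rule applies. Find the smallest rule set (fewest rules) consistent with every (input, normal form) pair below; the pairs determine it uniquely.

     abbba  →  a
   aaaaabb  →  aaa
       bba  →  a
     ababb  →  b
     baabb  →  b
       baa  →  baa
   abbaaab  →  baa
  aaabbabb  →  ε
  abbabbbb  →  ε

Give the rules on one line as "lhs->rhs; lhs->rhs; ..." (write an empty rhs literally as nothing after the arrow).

  | abbba => bba => a
  | aaaaabb => aaaab => aaa
  | bba => a
  | ababb => abb => b

ab->; bb->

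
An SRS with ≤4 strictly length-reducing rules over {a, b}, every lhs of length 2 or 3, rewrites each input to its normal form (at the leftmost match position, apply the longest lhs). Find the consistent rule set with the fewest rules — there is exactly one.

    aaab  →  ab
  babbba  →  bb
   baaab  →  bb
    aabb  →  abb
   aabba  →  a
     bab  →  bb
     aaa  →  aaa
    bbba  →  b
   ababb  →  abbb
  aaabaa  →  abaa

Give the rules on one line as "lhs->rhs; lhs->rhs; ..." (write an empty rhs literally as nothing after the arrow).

aab->ab; bab->bb; bba->

  | aaab => aab => ab
  | babbba => bbbba => bb
  | baaab => baab => bab => bb
  | aabb => abb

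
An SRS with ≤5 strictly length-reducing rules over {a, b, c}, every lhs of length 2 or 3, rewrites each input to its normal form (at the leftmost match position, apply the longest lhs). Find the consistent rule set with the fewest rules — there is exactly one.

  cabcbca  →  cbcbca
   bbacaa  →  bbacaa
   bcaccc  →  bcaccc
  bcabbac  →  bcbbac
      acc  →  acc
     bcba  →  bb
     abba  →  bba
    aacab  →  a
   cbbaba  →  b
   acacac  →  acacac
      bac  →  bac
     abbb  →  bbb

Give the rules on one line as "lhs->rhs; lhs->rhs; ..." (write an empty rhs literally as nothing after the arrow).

  | cabcbca => cbcbca
  | bbacaa
  | bcaccc
  | bcabbac => bcbbac

ab->b; acb->; bab->; cba->b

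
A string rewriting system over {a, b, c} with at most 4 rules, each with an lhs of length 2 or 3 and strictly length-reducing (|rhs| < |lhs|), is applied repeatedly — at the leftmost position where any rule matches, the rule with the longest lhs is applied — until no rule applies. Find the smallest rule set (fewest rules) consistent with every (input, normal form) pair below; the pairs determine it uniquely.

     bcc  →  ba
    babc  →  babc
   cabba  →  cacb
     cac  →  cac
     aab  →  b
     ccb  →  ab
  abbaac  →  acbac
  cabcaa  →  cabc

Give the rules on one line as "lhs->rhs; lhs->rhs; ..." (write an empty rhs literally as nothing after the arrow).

aa->; bba->cb; cc->a

  | bcc => ba
  | babc
  | cabba => cacb
  | cac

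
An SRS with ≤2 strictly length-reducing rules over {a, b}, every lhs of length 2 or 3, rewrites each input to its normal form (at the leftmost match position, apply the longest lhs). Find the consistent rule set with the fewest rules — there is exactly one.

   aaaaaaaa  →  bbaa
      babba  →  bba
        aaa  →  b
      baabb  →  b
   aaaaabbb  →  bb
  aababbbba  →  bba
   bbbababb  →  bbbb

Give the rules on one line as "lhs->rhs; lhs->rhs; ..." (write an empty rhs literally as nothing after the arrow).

aaa->b; ab->

  | aaaaaaaa => baaaaa => bbaa
  | babba => bba
  | aaa => b
  | baabb => bab => b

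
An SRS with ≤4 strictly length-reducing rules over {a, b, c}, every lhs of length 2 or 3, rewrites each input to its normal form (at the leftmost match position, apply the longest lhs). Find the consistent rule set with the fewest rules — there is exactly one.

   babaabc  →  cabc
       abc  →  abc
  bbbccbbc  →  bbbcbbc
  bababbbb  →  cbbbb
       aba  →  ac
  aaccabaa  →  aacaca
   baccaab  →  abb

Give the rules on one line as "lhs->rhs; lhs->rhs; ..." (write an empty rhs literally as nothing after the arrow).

  | babaabc => cbaabc => ccabc => cabc
  | abc
  | bbbccbbc => bbbcbbc
  | bababbbb => cbabbbb => ccbbbb => cbbbb

ba->c; caa->ab; cc->c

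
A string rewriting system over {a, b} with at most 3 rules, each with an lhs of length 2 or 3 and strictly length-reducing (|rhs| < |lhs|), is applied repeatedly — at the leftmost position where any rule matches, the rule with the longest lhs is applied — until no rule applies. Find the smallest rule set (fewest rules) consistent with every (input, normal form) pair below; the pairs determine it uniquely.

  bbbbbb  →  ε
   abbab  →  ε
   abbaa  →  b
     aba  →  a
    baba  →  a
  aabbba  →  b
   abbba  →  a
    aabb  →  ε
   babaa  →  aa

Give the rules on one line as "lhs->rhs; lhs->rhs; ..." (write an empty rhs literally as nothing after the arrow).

ab->; ba->b; bb->

  | bbbbbb => bbbb => bb => ε
  | abbab => bab => bb => ε
  | abbaa => baa => ba => b
  | aba => a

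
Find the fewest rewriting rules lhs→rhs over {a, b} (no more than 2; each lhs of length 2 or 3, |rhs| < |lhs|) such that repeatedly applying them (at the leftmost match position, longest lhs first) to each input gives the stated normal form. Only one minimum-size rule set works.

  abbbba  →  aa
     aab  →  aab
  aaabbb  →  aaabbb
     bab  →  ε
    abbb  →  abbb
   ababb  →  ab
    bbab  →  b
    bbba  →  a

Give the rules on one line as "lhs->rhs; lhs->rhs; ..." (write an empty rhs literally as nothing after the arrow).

ba->a; bab->

  | abbbba => abbba => abba => aba => aa
  | aab
  | aaabbb
  | bab => ε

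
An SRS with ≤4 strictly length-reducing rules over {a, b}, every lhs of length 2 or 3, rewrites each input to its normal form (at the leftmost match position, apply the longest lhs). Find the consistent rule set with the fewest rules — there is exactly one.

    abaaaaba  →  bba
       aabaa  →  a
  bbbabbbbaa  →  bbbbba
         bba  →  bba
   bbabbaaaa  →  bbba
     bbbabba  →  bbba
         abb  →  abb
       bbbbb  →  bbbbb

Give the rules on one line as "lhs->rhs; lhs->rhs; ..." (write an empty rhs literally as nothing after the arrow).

  | abaaaaba => aaaba => bba
  | aabaa => abaa => a
  | bbbabbbbaa => bbbbbaa => bbbbba
  | bba

aa->a; aaa->b; aba->; bab->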